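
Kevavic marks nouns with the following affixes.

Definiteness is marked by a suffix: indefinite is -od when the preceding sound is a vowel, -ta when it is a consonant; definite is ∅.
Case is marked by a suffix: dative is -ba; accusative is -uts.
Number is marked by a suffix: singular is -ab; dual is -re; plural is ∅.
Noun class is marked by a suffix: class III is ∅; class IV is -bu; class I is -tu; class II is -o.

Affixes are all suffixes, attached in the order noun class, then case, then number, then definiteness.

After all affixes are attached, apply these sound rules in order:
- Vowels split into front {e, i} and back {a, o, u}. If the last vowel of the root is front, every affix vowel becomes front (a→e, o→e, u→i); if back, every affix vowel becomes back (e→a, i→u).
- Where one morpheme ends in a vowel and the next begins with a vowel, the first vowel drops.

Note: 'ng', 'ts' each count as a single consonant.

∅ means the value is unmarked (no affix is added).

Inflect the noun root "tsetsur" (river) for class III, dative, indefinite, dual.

noun class = class III: zero marking, form stays tsetsur.
Attach case dative -ba → tsetsurba.
Attach number dual -re → tsetsurbare.
Attach definiteness indefinite -od (after vowel 'e') → tsetsurbareod.
Apply vowel harmony: tsetsurbareod → tsetsurbaraod.
Apply vowel deletion: tsetsurbaraod → tsetsurbarod.

tsetsurbarod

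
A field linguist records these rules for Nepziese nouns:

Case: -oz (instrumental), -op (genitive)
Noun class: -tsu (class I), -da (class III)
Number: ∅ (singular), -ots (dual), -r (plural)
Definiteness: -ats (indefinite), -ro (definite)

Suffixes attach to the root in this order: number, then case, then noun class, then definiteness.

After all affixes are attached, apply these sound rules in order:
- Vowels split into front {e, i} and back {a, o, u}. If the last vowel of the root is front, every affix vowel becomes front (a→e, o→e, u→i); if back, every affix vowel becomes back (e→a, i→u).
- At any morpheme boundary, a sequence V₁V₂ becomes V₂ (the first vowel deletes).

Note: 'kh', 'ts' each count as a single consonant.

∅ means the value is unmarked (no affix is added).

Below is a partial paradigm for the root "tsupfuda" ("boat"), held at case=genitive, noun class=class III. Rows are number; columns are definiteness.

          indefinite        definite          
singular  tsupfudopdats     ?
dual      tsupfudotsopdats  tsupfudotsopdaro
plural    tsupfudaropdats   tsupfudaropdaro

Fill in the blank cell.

number = singular: zero marking, form stays tsupfuda.
Attach case genitive -op → tsupfudaop.
Attach noun class class III -da → tsupfudaopda.
Attach definiteness definite -ro → tsupfudaopdaro.
Vowel harmony: no change.
Apply vowel deletion: tsupfudaopdaro → tsupfudopdaro.

tsupfudopdaro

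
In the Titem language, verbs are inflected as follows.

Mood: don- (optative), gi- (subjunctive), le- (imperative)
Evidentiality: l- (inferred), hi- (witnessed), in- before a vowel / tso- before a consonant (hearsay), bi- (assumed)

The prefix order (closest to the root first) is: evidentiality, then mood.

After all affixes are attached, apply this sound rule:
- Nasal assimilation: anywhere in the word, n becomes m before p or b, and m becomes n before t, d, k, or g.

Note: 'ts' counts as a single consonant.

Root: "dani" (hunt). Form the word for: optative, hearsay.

Attach evidentiality hearsay tso- (before consonant 'd') → tsodani.
Attach mood optative don- → dontsodani.
Nasal assimilation: no change.

dontsodani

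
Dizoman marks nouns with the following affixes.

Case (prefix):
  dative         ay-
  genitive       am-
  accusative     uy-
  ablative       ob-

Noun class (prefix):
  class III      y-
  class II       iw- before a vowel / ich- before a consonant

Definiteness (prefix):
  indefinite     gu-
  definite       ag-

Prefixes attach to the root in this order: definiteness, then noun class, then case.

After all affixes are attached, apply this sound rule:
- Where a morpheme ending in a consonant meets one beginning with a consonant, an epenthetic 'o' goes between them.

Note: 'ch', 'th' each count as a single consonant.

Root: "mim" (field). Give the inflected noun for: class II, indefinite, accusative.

uyichogumim

Attach definiteness indefinite gu- → gumim.
Attach noun class class II ich- (before consonant 'g') → ichgumim.
Attach case accusative uy- → uyichgumim.
Apply epenthesis: uyichgumim → uyichogumim.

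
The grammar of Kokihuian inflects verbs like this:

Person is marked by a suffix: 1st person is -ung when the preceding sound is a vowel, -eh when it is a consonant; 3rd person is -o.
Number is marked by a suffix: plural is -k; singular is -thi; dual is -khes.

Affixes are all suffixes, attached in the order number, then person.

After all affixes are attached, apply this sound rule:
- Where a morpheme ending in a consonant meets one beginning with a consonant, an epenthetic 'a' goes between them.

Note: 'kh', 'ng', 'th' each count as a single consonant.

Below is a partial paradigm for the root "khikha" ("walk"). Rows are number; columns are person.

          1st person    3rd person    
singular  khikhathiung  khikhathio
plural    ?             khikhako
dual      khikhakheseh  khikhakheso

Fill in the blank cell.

khikhakeh

Attach number plural -k → khikhak.
Attach person 1st person -eh (after consonant 'k') → khikhakeh.
Epenthesis: no change.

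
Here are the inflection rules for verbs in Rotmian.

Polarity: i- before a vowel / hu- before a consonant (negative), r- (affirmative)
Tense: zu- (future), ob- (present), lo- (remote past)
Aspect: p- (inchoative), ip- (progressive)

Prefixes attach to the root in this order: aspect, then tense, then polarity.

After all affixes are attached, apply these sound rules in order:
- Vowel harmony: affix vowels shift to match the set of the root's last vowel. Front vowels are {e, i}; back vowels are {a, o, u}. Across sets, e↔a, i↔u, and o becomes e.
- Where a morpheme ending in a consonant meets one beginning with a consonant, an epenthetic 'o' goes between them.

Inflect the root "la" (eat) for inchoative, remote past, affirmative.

Attach aspect inchoative p- → pla.
Attach tense remote past lo- → lopla.
Attach polarity affirmative r- → rlopla.
Vowel harmony: no change.
Apply epenthesis: rlopla → rolopola.

rolopola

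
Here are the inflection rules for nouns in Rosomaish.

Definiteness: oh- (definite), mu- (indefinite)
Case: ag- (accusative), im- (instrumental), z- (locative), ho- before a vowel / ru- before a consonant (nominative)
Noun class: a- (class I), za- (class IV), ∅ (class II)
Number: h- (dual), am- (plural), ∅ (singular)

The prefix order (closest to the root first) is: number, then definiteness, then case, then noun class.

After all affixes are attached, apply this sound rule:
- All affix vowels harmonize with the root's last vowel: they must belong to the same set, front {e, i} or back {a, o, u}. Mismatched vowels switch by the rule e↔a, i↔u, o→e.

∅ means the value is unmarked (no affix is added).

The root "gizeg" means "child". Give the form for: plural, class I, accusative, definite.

Attach number plural am- → amgizeg.
Attach definiteness definite oh- → ohamgizeg.
Attach case accusative ag- → agohamgizeg.
Attach noun class class I a- → aagohamgizeg.
Apply vowel harmony: aagohamgizeg → eegehemgizeg.

eegehemgizeg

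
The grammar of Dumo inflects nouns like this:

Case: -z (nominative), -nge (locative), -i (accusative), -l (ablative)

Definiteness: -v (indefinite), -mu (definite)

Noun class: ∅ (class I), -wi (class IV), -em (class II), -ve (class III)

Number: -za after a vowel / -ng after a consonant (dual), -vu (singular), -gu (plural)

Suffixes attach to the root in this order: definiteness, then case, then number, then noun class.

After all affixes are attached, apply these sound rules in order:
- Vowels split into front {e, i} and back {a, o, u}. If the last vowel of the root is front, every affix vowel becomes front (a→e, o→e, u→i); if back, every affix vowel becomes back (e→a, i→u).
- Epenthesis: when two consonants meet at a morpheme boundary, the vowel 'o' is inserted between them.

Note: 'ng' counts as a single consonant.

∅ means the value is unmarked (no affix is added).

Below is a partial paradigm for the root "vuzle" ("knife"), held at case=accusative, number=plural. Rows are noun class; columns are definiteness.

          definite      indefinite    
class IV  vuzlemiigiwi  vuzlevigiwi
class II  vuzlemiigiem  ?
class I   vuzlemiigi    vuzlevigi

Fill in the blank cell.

vuzlevigiem

Attach definiteness indefinite -v → vuzlev.
Attach case accusative -i → vuzlevi.
Attach number plural -gu → vuzlevigu.
Attach noun class class II -em → vuzleviguem.
Apply vowel harmony: vuzleviguem → vuzlevigiem.
Epenthesis: no change.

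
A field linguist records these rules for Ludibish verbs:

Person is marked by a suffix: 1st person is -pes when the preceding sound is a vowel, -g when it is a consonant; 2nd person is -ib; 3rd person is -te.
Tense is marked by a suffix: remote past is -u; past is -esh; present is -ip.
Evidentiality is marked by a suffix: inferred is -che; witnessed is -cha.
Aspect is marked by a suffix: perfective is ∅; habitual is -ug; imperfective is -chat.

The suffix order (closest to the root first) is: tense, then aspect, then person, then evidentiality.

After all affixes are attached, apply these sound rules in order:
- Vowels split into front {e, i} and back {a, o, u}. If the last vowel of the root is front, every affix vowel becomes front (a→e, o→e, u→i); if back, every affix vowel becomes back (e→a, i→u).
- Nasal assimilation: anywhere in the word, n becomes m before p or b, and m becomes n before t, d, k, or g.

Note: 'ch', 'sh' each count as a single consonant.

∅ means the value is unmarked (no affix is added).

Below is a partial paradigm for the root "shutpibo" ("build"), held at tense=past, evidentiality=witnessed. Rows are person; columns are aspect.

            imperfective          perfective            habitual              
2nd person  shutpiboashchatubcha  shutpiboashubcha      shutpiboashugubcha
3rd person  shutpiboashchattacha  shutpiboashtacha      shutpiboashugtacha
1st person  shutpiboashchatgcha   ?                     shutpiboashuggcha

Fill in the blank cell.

shutpiboashgcha

Attach tense past -esh → shutpiboesh.
aspect = perfective: zero marking, form stays shutpiboesh.
Attach person 1st person -g (after consonant 'sh') → shutpiboeshg.
Attach evidentiality witnessed -cha → shutpiboeshgcha.
Apply vowel harmony: shutpiboeshgcha → shutpiboashgcha.
Nasal assimilation: no change.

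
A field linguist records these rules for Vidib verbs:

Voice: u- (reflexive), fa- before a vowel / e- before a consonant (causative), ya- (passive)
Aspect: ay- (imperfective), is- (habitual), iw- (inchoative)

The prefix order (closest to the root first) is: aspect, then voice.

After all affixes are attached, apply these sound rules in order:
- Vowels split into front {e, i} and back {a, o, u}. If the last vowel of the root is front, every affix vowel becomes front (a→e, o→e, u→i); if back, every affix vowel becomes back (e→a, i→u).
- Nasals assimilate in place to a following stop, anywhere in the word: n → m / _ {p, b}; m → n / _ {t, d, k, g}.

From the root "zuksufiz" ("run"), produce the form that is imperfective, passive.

Attach aspect imperfective ay- → ayzuksufiz.
Attach voice passive ya- → yaayzuksufiz.
Apply vowel harmony: yaayzuksufiz → yeeyzuksufiz.
Nasal assimilation: no change.

yeeyzuksufiz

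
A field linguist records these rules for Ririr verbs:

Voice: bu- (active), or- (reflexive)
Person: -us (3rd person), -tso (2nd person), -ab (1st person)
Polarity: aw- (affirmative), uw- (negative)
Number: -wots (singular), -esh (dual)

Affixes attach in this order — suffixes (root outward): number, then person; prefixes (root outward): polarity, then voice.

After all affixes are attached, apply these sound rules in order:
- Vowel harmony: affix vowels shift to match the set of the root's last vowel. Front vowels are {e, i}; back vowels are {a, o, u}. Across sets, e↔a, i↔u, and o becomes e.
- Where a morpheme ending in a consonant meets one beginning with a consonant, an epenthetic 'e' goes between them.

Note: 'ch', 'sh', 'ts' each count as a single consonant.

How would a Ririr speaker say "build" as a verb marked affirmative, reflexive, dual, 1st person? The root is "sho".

Attach number dual -esh → shoesh.
Attach polarity affirmative aw- → awshoesh.
Attach person 1st person -ab → awshoeshab.
Attach voice reflexive or- → orawshoeshab.
Apply vowel harmony: orawshoeshab → orawshoashab.
Apply epenthesis: orawshoashab → oraweshoashab.

oraweshoashab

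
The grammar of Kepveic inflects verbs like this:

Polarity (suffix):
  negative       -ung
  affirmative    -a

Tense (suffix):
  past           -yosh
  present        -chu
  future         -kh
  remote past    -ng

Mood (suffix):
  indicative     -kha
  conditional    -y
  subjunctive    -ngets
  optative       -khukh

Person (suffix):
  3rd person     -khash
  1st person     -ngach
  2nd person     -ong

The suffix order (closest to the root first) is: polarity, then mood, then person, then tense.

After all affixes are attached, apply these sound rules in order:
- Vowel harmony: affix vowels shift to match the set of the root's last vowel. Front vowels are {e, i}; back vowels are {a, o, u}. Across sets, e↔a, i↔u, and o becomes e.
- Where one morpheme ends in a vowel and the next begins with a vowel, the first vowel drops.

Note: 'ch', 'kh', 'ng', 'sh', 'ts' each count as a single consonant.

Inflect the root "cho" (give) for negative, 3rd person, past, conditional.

chungykhashyosh

Attach polarity negative -ung → choung.
Attach mood conditional -y → choungy.
Attach person 3rd person -khash → choungykhash.
Attach tense past -yosh → choungykhashyosh.
Vowel harmony: no change.
Apply vowel deletion: choungykhashyosh → chungykhashyosh.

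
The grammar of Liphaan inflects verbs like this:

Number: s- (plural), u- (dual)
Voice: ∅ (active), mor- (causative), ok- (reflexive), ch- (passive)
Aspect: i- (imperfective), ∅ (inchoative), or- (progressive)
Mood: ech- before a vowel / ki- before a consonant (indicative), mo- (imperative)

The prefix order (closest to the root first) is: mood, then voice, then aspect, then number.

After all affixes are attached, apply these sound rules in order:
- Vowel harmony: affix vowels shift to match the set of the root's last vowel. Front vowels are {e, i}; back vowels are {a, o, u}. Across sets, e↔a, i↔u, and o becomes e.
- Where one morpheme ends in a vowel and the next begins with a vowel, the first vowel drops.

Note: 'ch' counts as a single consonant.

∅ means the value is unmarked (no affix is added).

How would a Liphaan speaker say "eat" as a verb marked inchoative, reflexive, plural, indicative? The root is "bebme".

Attach mood indicative ki- (before consonant 'b') → kibebme.
Attach voice reflexive ok- → okkibebme.
aspect = inchoative: zero marking, form stays okkibebme.
Attach number plural s- → sokkibebme.
Apply vowel harmony: sokkibebme → sekkibebme.
Vowel deletion: no change.

sekkibebme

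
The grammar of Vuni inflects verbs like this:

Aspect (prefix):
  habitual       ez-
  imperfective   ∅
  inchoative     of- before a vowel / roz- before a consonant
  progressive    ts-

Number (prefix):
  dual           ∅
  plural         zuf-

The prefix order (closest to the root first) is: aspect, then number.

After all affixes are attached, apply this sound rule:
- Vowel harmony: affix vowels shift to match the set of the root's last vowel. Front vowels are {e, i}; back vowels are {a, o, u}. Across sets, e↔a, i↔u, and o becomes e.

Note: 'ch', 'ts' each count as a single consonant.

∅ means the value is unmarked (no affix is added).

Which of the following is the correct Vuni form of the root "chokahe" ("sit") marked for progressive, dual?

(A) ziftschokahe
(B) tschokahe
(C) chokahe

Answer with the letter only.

Attach aspect progressive ts- → tschokahe.
number = dual: zero marking, form stays tschokahe.
Vowel harmony: no change.
So the correct form is tschokahe, option (B).
(A) ziftschokahe is wrong: it uses plural instead of dual for number.
(C) chokahe is wrong: it uses imperfective instead of progressive for aspect.

B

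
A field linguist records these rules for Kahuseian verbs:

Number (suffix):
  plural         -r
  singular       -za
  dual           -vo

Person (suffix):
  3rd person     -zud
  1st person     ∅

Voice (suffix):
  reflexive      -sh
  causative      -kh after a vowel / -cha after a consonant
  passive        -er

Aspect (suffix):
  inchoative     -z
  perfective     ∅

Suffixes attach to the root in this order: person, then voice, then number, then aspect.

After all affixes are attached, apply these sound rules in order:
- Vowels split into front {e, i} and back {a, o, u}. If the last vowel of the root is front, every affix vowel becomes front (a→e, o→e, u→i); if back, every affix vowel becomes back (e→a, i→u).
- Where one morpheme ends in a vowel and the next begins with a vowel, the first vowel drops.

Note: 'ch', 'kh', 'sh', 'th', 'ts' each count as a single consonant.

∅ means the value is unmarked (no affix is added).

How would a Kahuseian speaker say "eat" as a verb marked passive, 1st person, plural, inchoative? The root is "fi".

person = 1st person: zero marking, form stays fi.
Attach voice passive -er → fier.
Attach number plural -r → fierr.
Attach aspect inchoative -z → fierrz.
Vowel harmony: no change.
Apply vowel deletion: fierrz → ferrz.

ferrz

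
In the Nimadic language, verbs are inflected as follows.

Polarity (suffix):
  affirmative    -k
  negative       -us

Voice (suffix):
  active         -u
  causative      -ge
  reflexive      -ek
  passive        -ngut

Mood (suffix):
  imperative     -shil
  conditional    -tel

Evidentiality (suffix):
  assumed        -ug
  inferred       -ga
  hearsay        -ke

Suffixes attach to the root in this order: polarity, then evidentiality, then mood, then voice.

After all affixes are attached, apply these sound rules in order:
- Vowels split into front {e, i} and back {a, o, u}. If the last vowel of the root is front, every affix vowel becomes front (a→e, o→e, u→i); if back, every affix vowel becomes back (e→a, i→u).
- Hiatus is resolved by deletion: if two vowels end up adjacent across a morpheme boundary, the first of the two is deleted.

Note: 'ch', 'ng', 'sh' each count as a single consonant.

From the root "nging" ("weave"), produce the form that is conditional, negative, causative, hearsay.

ngingisketelge

Attach polarity negative -us → ngingus.
Attach evidentiality hearsay -ke → nginguske.
Attach mood conditional -tel → ngingusketel.
Attach voice causative -ge → ngingusketelge.
Apply vowel harmony: ngingusketelge → ngingisketelge.
Vowel deletion: no change.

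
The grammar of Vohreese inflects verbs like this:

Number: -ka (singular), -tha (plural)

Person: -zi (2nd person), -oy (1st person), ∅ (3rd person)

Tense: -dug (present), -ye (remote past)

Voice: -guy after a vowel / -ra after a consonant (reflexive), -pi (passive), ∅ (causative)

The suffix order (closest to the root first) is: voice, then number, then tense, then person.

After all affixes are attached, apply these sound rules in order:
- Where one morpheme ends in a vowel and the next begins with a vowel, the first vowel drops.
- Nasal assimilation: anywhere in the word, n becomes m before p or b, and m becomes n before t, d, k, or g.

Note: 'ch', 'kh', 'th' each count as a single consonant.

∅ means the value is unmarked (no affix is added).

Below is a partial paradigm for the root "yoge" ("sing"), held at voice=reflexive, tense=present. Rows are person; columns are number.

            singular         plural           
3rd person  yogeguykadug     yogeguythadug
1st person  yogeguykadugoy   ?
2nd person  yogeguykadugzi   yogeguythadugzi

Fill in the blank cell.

yogeguythadugoy

Attach voice reflexive -guy (after vowel 'e') → yogeguy.
Attach number plural -tha → yogeguytha.
Attach tense present -dug → yogeguythadug.
Attach person 1st person -oy → yogeguythadugoy.
Vowel deletion: no change.
Nasal assimilation: no change.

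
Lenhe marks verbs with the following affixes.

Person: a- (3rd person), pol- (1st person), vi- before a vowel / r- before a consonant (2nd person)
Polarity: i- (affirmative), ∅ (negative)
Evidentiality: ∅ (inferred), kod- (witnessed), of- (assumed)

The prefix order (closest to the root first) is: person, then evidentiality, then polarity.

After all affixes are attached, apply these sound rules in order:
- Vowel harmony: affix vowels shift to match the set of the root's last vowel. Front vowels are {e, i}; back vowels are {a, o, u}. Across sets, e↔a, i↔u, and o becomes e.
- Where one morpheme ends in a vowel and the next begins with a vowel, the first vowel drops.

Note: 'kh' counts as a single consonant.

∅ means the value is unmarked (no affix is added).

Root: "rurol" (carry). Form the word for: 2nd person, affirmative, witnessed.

Attach person 2nd person r- (before consonant 'r') → rrurol.
Attach evidentiality witnessed kod- → kodrrurol.
Attach polarity affirmative i- → ikodrrurol.
Apply vowel harmony: ikodrrurol → ukodrrurol.
Vowel deletion: no change.

ukodrrurol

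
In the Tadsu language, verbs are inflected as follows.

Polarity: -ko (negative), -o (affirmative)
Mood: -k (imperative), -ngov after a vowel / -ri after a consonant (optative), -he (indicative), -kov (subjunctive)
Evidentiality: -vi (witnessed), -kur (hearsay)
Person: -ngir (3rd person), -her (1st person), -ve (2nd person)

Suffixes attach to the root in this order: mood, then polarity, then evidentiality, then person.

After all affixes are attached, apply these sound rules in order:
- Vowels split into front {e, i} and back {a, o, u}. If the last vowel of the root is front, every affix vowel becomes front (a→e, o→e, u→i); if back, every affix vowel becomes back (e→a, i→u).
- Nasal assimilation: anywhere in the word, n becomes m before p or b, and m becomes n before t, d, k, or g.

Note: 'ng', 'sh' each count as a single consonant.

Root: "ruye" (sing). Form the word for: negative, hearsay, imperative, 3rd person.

Attach mood imperative -k → ruyek.
Attach polarity negative -ko → ruyekko.
Attach evidentiality hearsay -kur → ruyekkokur.
Attach person 3rd person -ngir → ruyekkokurngir.
Apply vowel harmony: ruyekkokurngir → ruyekkekirngir.
Nasal assimilation: no change.

ruyekkekirngir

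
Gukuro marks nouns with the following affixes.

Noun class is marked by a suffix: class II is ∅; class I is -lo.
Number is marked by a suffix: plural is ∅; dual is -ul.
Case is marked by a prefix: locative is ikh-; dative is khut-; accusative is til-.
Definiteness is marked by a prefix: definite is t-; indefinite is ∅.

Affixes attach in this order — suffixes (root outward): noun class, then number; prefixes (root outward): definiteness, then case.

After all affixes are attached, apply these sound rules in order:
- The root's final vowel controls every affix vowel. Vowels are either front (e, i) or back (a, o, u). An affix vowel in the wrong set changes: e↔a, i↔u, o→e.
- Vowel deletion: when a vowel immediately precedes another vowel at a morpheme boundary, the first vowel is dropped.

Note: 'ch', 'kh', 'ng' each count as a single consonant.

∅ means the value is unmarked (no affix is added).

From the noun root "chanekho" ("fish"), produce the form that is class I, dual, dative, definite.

Attach definiteness definite t- → tchanekho.
Attach case dative khut- → khuttchanekho.
Attach noun class class I -lo → khuttchanekholo.
Attach number dual -ul → khuttchanekholoul.
Vowel harmony: no change.
Apply vowel deletion: khuttchanekholoul → khuttchanekholul.

khuttchanekholul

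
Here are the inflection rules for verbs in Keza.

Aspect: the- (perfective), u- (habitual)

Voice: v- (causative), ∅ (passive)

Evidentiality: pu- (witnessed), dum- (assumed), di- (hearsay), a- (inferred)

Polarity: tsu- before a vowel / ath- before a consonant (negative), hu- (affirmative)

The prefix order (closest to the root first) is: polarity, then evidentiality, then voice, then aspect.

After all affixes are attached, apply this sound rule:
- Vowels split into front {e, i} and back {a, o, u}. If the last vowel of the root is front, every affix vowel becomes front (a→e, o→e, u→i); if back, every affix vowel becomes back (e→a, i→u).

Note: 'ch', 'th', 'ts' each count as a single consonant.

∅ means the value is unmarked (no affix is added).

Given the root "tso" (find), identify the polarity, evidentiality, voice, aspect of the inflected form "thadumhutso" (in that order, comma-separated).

affirmative, assumed, passive, perfective

Segment: the-dum-hu-tso.
polarity: hu- → affirmative.
evidentiality: dum- → assumed.
voice: ∅ → passive.
aspect: the- → perfective.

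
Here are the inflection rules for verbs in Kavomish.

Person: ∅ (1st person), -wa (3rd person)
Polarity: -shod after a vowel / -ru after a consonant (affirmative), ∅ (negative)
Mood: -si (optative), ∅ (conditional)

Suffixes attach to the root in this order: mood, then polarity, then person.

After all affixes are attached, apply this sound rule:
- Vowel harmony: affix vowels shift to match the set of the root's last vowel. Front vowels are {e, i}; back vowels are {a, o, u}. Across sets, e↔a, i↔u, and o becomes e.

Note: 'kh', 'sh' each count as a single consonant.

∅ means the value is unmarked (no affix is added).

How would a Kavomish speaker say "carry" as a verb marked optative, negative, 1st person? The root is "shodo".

shodosu

Attach mood optative -si → shodosi.
polarity = negative: zero marking, form stays shodosi.
person = 1st person: zero marking, form stays shodosi.
Apply vowel harmony: shodosi → shodosu.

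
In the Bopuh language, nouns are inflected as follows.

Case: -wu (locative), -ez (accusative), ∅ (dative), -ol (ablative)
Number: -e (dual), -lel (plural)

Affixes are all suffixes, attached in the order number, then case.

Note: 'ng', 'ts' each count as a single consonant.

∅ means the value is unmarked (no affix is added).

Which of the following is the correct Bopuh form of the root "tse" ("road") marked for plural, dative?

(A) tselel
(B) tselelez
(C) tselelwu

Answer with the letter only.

Attach number plural -lel → tselel.
case = dative: zero marking, form stays tselel.
So the correct form is tselel, option (A).
(C) tselelwu is wrong: it uses locative instead of dative for case.
(B) tselelez is wrong: it uses accusative instead of dative for case.

A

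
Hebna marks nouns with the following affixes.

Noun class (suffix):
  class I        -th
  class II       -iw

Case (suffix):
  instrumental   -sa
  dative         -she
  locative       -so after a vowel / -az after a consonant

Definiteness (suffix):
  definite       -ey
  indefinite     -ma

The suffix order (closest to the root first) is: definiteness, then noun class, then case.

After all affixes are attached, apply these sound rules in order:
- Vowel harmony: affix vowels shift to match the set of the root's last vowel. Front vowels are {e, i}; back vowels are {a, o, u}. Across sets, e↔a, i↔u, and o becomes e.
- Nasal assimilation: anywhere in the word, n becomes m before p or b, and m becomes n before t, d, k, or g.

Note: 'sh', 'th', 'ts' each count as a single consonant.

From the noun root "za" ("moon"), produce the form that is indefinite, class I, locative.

zamathaz

Attach definiteness indefinite -ma → zama.
Attach noun class class I -th → zamath.
Attach case locative -az (after consonant 'th') → zamathaz.
Vowel harmony: no change.
Nasal assimilation: no change.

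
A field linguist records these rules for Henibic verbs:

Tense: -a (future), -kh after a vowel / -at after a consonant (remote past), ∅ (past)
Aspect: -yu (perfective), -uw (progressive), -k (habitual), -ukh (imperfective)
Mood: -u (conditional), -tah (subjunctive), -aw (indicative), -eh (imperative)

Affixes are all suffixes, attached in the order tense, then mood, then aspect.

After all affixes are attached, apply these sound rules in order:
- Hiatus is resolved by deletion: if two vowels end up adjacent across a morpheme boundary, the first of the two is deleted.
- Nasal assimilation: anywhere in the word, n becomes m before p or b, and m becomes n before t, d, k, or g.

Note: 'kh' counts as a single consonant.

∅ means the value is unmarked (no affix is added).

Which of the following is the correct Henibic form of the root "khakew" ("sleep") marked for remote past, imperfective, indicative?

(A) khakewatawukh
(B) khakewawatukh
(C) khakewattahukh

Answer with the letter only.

Attach tense remote past -at (after consonant 'w') → khakewat.
Attach mood indicative -aw → khakewataw.
Attach aspect imperfective -ukh → khakewatawukh.
Vowel deletion: no change.
Nasal assimilation: no change.
So the correct form is khakewatawukh, option (A).
(C) khakewattahukh is wrong: it uses subjunctive instead of indicative for mood.
(B) khakewawatukh is wrong: it has the affixes in the wrong order.

A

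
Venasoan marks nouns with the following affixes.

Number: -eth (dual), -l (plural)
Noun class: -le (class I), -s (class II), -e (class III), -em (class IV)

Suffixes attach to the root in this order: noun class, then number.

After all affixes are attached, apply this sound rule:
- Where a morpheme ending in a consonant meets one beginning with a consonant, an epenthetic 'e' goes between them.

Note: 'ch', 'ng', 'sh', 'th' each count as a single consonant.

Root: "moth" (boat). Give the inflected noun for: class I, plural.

mothelel

Attach noun class class I -le → mothle.
Attach number plural -l → mothlel.
Apply epenthesis: mothlel → mothelel.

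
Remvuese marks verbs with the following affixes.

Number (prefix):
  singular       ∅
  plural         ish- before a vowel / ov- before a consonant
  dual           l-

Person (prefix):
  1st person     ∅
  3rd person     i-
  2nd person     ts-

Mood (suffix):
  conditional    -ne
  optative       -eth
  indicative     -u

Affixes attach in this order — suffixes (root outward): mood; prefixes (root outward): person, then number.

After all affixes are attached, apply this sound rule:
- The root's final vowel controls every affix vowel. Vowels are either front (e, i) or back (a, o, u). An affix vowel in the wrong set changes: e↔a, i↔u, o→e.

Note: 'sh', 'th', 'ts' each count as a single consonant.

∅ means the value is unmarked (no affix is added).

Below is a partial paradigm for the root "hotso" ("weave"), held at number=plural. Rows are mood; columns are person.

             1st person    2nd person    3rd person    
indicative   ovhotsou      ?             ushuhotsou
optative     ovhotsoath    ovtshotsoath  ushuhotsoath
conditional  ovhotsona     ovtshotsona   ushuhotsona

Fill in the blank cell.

ovtshotsou

Attach person 2nd person ts- → tshotso.
Attach mood indicative -u → tshotsou.
Attach number plural ov- (before consonant 'ts') → ovtshotsou.
Vowel harmony: no change.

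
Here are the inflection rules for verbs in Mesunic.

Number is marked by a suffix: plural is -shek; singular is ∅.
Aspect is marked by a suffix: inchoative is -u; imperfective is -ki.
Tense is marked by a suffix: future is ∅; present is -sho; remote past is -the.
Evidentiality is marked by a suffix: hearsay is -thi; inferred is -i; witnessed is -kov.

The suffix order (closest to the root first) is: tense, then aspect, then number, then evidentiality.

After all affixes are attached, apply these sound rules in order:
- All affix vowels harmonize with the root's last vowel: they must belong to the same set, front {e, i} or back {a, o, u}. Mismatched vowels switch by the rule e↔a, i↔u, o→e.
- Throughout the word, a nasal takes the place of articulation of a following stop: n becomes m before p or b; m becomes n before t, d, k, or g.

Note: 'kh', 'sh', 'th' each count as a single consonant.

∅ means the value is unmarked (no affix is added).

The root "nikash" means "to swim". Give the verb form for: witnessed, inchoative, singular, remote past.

Attach tense remote past -the → nikashthe.
Attach aspect inchoative -u → nikashtheu.
number = singular: zero marking, form stays nikashtheu.
Attach evidentiality witnessed -kov → nikashtheukov.
Apply vowel harmony: nikashtheukov → nikashthaukov.
Nasal assimilation: no change.

nikashthaukov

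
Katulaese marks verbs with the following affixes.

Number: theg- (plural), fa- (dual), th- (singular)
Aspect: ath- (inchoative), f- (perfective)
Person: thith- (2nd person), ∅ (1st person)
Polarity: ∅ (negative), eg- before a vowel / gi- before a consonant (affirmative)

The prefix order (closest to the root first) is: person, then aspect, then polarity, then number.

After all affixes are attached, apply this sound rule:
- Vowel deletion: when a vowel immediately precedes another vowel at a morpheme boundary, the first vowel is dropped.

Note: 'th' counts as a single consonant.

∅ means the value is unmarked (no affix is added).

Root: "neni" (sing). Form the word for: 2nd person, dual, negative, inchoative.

faththithneni

Attach person 2nd person thith- → thithneni.
Attach aspect inchoative ath- → aththithneni.
polarity = negative: zero marking, form stays aththithneni.
Attach number dual fa- → faaththithneni.
Apply vowel deletion: faaththithneni → faththithneni.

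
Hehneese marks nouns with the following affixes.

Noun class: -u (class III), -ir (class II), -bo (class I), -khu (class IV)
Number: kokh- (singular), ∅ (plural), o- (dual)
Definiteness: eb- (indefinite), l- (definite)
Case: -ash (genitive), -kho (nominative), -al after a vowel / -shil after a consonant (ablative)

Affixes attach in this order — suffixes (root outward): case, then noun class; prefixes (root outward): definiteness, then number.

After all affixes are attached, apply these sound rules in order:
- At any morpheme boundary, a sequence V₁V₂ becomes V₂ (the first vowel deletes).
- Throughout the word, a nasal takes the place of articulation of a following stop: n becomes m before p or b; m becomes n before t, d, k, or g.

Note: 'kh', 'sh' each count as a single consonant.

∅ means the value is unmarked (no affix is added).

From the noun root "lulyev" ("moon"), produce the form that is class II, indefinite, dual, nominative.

Attach definiteness indefinite eb- → eblulyev.
Attach case nominative -kho → eblulyevkho.
Attach noun class class II -ir → eblulyevkhoir.
Attach number dual o- → oeblulyevkhoir.
Apply vowel deletion: oeblulyevkhoir → eblulyevkhir.
Nasal assimilation: no change.

eblulyevkhir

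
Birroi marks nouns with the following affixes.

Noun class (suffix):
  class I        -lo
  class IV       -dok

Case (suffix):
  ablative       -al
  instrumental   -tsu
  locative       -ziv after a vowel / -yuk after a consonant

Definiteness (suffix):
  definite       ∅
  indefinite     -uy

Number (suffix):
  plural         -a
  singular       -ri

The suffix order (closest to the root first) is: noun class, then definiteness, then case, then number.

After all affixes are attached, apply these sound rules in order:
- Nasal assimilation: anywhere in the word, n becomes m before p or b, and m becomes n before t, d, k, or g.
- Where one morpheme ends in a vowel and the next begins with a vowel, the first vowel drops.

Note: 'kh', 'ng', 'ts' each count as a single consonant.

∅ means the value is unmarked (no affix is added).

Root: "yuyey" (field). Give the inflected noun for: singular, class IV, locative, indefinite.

Attach noun class class IV -dok → yuyeydok.
Attach definiteness indefinite -uy → yuyeydokuy.
Attach case locative -yuk (after consonant 'y') → yuyeydokuyyuk.
Attach number singular -ri → yuyeydokuyyukri.
Nasal assimilation: no change.
Vowel deletion: no change.

yuyeydokuyyukri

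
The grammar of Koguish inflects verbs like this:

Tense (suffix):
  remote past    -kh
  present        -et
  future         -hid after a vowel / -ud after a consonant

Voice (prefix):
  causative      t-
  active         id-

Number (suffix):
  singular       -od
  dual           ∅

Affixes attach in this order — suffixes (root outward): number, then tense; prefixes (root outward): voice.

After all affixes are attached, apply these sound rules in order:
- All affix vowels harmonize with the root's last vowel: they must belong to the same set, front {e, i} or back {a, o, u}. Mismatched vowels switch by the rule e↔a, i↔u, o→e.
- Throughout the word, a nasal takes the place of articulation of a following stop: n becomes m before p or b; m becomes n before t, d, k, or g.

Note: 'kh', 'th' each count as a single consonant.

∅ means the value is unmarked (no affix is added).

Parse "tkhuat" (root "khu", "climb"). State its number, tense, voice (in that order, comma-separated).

Segment: t-khu-et.
number: ∅ → dual.
tense: -et → present.
voice: t- → causative.

dual, present, causative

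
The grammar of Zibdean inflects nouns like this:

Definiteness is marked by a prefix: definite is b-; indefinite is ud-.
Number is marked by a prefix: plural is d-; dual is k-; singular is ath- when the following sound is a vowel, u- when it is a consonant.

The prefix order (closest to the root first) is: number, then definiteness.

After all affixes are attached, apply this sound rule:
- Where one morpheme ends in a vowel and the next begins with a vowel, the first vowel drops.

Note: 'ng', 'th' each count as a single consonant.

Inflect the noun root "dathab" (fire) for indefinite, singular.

ududathab

Attach number singular u- (before consonant 'd') → udathab.
Attach definiteness indefinite ud- → ududathab.
Vowel deletion: no change.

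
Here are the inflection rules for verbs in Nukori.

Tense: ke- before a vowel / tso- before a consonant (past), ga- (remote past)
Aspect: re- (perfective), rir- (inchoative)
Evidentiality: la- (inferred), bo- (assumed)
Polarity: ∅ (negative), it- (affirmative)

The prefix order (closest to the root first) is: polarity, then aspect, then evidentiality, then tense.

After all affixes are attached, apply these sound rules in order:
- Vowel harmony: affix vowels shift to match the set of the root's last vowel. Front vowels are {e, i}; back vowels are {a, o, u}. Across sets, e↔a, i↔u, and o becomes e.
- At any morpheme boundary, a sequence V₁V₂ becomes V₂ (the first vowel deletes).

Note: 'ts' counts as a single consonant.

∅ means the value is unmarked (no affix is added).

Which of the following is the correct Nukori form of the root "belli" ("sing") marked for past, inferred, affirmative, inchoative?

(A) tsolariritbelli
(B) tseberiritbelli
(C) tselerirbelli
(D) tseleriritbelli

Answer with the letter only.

D

Attach polarity affirmative it- → itbelli.
Attach aspect inchoative rir- → riritbelli.
Attach evidentiality inferred la- → lariritbelli.
Attach tense past tso- (before consonant 'l') → tsolariritbelli.
Apply vowel harmony: tsolariritbelli → tseleriritbelli.
Vowel deletion: no change.
So the correct form is tseleriritbelli, option (D).
(C) tselerirbelli is wrong: it uses negative instead of affirmative for polarity.
(B) tseberiritbelli is wrong: it uses assumed instead of inferred for evidentiality.
(A) tsolariritbelli is wrong: it fails to apply the sound rule(s).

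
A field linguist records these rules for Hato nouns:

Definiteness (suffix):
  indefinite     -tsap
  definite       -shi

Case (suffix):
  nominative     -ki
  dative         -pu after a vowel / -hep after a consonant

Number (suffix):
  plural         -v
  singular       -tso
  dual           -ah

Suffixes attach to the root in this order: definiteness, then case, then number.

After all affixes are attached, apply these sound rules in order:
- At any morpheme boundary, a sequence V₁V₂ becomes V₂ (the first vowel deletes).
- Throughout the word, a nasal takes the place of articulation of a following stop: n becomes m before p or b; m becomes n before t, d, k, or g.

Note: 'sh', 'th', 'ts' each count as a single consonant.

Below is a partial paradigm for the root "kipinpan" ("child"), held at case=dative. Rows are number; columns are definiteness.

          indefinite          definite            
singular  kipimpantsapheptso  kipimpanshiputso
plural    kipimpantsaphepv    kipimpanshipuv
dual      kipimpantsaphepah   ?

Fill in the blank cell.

kipimpanshipah

Attach definiteness definite -shi → kipinpanshi.
Attach case dative -pu (after vowel 'i') → kipinpanshipu.
Attach number dual -ah → kipinpanshipuah.
Apply vowel deletion: kipinpanshipuah → kipinpanshipah.
Apply nasal assimilation: kipinpanshipah → kipimpanshipah.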